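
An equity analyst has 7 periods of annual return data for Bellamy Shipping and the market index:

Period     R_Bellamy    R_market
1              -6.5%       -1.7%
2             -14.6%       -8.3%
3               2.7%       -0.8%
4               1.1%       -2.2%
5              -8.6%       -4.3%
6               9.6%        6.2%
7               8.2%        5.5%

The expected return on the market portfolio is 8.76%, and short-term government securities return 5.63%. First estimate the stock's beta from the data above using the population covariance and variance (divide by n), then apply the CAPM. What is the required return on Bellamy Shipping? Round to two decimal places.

10.77%

Mean R_i = (-6.5 − 14.6 + 2.7 + 1.1 − 8.6 + 9.6 + 8.2) / 7 = -1.1571%
Mean R_m = (-1.7 − 8.3 − 0.8 − 2.2 − 4.3 + 6.2 + 5.5) / 7 = -0.8000%
Σ(R_i − R̄_i)(R_m − R̄_m) = 262.7700  ⇒  Cov = 262.7700 / 7 = 37.5386
Σ(R_m − R̄_m)² = 159.9600  ⇒  Var(R_m) = 159.9600 / 7 = 22.8514
β = Cov / Var(R_m) = 37.5386 / 22.8514 = 1.6427
MRP = 8.76% − 5.63% = 3.13%
E(R) = R_f + β × MRP = 5.63% + 1.6427 × 3.13% = 10.77%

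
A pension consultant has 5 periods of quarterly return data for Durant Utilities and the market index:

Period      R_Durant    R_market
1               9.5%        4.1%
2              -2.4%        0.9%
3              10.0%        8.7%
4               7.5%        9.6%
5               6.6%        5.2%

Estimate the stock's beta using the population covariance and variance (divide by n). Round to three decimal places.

Mean R_i = (9.5 − 2.4 + 10.0 + 7.5 + 6.6) / 5 = 6.2400%
Mean R_m = (4.1 + 0.9 + 8.7 + 9.6 + 5.2) / 5 = 5.7000%
Σ(R_i − R̄_i)(R_m − R̄_m) = 52.2700  ⇒  Cov = 52.2700 / 5 = 10.4540
Σ(R_m − R̄_m)² = 50.0600  ⇒  Var(R_m) = 50.0600 / 5 = 10.0120
β = Cov / Var(R_m) = 10.4540 / 10.0120 = 1.0441

1.044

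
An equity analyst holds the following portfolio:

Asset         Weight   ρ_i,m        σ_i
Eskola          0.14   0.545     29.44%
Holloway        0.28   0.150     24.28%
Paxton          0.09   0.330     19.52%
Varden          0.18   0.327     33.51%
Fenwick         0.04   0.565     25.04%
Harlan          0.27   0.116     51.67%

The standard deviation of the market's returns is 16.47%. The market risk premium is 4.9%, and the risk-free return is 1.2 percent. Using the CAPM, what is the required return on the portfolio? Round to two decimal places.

β_Eskola = 0.545 × 29.44% / 16.47% = 0.9742
β_Holloway = 0.150 × 24.28% / 16.47% = 0.2211
β_Paxton = 0.330 × 19.52% / 16.47% = 0.3911
β_Varden = 0.327 × 33.51% / 16.47% = 0.6653
β_Fenwick = 0.565 × 25.04% / 16.47% = 0.8590
β_Harlan = 0.116 × 51.67% / 16.47% = 0.3639
β_P = Σ w_i β_i = 0.14×0.9742 + 0.28×0.2211 + 0.09×0.3911 + 0.18×0.6653 + 0.04×0.8590 + 0.27×0.3639 = 0.4859
E(R_P) = R_f + β_P × MRP = 1.2% + 0.4859 × 4.9% = 3.58%

3.58%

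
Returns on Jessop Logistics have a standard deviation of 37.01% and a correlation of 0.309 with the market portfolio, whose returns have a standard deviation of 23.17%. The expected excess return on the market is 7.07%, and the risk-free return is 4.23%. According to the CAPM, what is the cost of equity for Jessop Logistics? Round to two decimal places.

7.72%

β = ρ × σ_i / σ_m = 0.309 × 37.01% / 23.17% = 0.4936
E(R) = 4.23% + 0.4936 × 7.07% = 7.72%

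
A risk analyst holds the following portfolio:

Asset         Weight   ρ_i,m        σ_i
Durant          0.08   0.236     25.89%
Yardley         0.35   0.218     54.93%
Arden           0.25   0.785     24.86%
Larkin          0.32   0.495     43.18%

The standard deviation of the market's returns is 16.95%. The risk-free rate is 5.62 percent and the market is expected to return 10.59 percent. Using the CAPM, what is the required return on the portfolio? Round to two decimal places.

10.43%

β_Durant = 0.236 × 25.89% / 16.95% = 0.3605
β_Yardley = 0.218 × 54.93% / 16.95% = 0.7065
β_Arden = 0.785 × 24.86% / 16.95% = 1.1513
β_Larkin = 0.495 × 43.18% / 16.95% = 1.2610
β_P = Σ w_i β_i = 0.08×0.3605 + 0.35×0.7065 + 0.25×1.1513 + 0.32×1.2610 = 0.9675
MRP = 10.59% − 5.62% = 4.97%
E(R_P) = R_f + β_P × MRP = 5.62% + 0.9675 × 4.97% = 10.43%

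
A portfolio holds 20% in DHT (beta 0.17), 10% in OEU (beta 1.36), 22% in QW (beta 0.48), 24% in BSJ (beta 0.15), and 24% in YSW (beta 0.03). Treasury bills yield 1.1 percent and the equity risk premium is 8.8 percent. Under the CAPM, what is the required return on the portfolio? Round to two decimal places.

3.91%

β_P = Σ w_i β_i = 0.20×0.17 + 0.10×1.36 + 0.22×0.48 + 0.24×0.15 + 0.24×0.03 = 0.3188
E(R_P) = R_f + β_P × MRP = 1.1% + 0.3188 × 8.8% = 3.91%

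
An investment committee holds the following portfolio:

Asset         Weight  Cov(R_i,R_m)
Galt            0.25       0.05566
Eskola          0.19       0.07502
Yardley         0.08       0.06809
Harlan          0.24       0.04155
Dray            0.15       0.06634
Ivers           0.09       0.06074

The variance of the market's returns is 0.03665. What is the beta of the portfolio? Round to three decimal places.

β_Galt = 0.05566 / 0.03665 = 1.5187
β_Eskola = 0.07502 / 0.03665 = 2.0469
β_Yardley = 0.06809 / 0.03665 = 1.8578
β_Harlan = 0.04155 / 0.03665 = 1.1337
β_Dray = 0.06634 / 0.03665 = 1.8101
β_Ivers = 0.06074 / 0.03665 = 1.6573
β_P = Σ w_i β_i = 0.25×1.5187 + 0.19×2.0469 + 0.08×1.8578 + 0.24×1.1337 + 0.15×1.8101 + 0.09×1.6573 = 1.6100

1.610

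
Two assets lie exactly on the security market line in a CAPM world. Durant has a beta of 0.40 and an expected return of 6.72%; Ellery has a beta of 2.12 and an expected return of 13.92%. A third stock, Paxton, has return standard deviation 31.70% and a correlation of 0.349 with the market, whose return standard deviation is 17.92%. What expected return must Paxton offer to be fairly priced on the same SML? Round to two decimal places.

7.63%

MRP = (13.92% − 6.72%) / (2.12 − 0.40) = 4.1860%
R_f = 6.72% − 0.40 × 4.1860% = 5.0456%
β_Paxton = ρ·σ_i/σ_m = 0.349 × 31.70 / 17.92 = 0.6174
E(R_Paxton) = R_f + β × MRP = 5.0456% + 0.6174 × 4.1860% = 7.63%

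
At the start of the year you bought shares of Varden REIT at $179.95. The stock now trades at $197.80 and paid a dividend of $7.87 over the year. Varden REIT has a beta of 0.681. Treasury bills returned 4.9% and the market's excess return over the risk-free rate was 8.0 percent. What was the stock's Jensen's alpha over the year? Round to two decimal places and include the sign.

+3.94%

Realised HPR = (P1 + D1 − P0) / P0 = (197.80 + 7.87 − 179.95) / 179.95 = 25.72 / 179.95 = 14.2929%
CAPM required = R_f + β·MRP = 4.9% + 0.681 × 8.0% = 10.3480%
α = realised − required = 14.2929% − 10.3480% = +3.94%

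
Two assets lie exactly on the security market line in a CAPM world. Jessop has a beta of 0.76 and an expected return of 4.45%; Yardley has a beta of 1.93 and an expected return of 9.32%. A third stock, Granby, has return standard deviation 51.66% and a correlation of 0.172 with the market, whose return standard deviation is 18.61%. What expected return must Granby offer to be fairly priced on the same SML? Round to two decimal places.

3.27%

MRP = (9.32% − 4.45%) / (1.93 − 0.76) = 4.1624%
R_f = 4.45% − 0.76 × 4.1624% = 1.2866%
β_Granby = ρ·σ_i/σ_m = 0.172 × 51.66 / 18.61 = 0.4775
E(R_Granby) = R_f + β × MRP = 1.2866% + 0.4775 × 4.1624% = 3.27%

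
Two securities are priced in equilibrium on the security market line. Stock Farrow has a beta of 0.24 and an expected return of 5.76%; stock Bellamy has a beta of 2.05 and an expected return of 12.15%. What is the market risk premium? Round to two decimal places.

3.53%

Both satisfy E(R) = R_f + β·MRP, so the slope of the SML is
MRP = (12.15% − 5.76%) / (2.05 − 0.24) = 6.39% / 1.81 = 3.5304%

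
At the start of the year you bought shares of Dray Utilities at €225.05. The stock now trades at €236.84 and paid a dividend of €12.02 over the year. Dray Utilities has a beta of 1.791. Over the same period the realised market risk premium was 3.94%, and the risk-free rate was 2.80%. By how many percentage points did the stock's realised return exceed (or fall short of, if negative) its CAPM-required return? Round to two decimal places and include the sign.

+0.72%

Realised HPR = (P1 + D1 − P0) / P0 = (236.84 + 12.02 − 225.05) / 225.05 = 23.81 / 225.05 = 10.5799%
CAPM required = R_f + β·MRP = 2.80% + 1.791 × 3.94% = 9.85654%
α = realised − required = 10.5799% − 9.85654% = +0.72%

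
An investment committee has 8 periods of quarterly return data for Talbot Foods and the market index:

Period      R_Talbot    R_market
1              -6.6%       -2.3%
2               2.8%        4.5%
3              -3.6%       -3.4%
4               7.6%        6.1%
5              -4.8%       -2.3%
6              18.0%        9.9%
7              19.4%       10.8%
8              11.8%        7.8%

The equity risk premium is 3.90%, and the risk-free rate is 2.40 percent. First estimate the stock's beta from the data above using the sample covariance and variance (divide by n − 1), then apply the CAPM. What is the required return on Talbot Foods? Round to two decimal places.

Mean R_i = (-6.6 + 2.8 − 3.6 + 7.6 − 4.8 + 18.0 + 19.4 + 11.8) / 8 = 5.5750%
Mean R_m = (-2.3 + 4.5 − 3.4 + 6.1 − 2.3 + 9.9 + 10.8 + 7.8) / 8 = 3.8875%
Σ(R_i − R̄_i)(R_m − R̄_m) = 403.7975  ⇒  Cov = 403.7975 / 7 = 57.6854
Σ(R_m − R̄_m)² = 234.1888  ⇒  Var(R_m) = 234.1888 / 7 = 33.4555
β = Cov / Var(R_m) = 57.6854 / 33.4555 = 1.7242
E(R) = R_f + β × MRP = 2.40% + 1.7242 × 3.90% = 9.12%

9.12%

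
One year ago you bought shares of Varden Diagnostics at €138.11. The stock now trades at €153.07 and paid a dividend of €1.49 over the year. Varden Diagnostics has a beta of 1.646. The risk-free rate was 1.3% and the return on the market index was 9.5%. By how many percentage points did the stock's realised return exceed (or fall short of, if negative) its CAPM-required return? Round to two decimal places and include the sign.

-2.89%

Realised HPR = (P1 + D1 − P0) / P0 = (153.07 + 1.49 − 138.11) / 138.11 = 16.45 / 138.11 = 11.9108%
MRP = 9.5% − 1.3% = 8.20%
CAPM required = R_f + β·MRP = 1.3% + 1.646 × 8.2% = 14.7972%
α = realised − required = 11.9108% − 14.7972% = -2.89%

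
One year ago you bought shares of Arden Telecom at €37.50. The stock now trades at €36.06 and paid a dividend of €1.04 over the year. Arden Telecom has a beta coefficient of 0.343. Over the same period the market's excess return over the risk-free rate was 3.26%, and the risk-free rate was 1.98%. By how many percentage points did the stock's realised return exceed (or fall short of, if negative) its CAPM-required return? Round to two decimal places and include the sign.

-4.16%

Realised HPR = (P1 + D1 − P0) / P0 = (36.06 + 1.04 − 37.50) / 37.50 = -0.40 / 37.50 = -1.0667%
CAPM required = R_f + β·MRP = 1.98% + 0.343 × 3.26% = 3.09818%
α = realised − required = -1.0667% − 3.09818% = -4.16%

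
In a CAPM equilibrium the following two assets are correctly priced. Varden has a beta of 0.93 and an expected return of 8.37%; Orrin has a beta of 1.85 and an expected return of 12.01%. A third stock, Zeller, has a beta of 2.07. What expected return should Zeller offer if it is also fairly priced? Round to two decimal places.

12.88%

MRP (SML slope) = (12.01% − 8.37%) / (1.85 − 0.93) = 3.64% / 0.92 = 3.9565%
R_f (intercept) = 8.37% − 0.93 × 3.9565% = 4.6905%
E(R_Zeller) = R_f + β × MRP = 4.6905% + 2.07 × 3.9565% = 12.88%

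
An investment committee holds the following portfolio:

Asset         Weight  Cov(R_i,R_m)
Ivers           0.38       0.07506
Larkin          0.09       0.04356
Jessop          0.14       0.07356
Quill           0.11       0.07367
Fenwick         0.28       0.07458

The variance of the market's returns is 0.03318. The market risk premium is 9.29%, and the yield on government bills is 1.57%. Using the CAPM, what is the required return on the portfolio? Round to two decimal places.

β_Ivers = 0.07506 / 0.03318 = 2.2622
β_Larkin = 0.04356 / 0.03318 = 1.3128
β_Jessop = 0.07356 / 0.03318 = 2.2170
β_Quill = 0.07367 / 0.03318 = 2.2203
β_Fenwick = 0.07458 / 0.03318 = 2.2477
β_P = Σ w_i β_i = 0.38×2.2622 + 0.09×1.3128 + 0.14×2.2170 + 0.11×2.2203 + 0.28×2.2477 = 2.1618
E(R_P) = R_f + β_P × MRP = 1.57% + 2.1618 × 9.29% = 21.65%

21.65%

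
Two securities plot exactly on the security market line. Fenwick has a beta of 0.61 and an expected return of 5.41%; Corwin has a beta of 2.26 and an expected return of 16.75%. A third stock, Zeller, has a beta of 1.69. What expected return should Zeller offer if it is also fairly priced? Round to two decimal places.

12.83%

MRP (SML slope) = (16.75% − 5.41%) / (2.26 − 0.61) = 11.34% / 1.65 = 6.8727%
R_f (intercept) = 5.41% − 0.61 × 6.8727% = 1.2177%
E(R_Zeller) = R_f + β × MRP = 1.2177% + 1.69 × 6.8727% = 12.83%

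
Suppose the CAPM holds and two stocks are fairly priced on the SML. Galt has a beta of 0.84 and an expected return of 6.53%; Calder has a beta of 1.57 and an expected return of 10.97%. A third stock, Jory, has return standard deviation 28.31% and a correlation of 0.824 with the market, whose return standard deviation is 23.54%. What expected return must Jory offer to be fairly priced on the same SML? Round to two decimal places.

MRP = (10.97% − 6.53%) / (1.57 − 0.84) = 6.0822%
R_f = 6.53% − 0.84 × 6.0822% = 1.4210%
β_Jory = ρ·σ_i/σ_m = 0.824 × 28.31 / 23.54 = 0.9910
E(R_Jory) = R_f + β × MRP = 1.4210% + 0.9910 × 6.0822% = 7.45%

7.45%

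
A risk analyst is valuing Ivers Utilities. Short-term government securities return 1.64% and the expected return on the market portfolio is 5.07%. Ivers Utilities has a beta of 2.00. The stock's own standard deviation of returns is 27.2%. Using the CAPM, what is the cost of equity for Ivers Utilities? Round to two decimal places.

8.50%

Market risk premium = E(R_m) − R_f = 5.07% − 1.64% = 3.43%
E(R) = R_f + β × MRP = 1.64% + 2.00 × 3.43% = 8.50%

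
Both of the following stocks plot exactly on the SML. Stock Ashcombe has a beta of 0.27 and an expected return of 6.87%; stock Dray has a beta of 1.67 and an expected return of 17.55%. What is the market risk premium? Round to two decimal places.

Both satisfy E(R) = R_f + β·MRP, so the slope of the SML is
MRP = (17.55% − 6.87%) / (1.67 − 0.27) = 10.68% / 1.40 = 7.6286%

7.63%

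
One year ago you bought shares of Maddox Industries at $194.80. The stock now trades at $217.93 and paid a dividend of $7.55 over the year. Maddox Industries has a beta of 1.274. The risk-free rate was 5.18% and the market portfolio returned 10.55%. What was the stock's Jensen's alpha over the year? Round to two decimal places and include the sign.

+3.73%

Realised HPR = (P1 + D1 − P0) / P0 = (217.93 + 7.55 − 194.80) / 194.80 = 30.68 / 194.80 = 15.7495%
MRP = 10.55% − 5.18% = 5.37%
CAPM required = R_f + β·MRP = 5.18% + 1.274 × 5.37% = 12.02138%
α = realised − required = 15.7495% − 12.02138% = +3.73%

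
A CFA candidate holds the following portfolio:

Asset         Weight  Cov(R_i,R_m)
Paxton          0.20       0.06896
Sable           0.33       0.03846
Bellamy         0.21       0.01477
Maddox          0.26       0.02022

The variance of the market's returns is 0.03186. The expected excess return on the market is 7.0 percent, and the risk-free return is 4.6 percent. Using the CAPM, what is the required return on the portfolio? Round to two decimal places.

β_Paxton = 0.06896 / 0.03186 = 2.1645
β_Sable = 0.03846 / 0.03186 = 1.2072
β_Bellamy = 0.01477 / 0.03186 = 0.4636
β_Maddox = 0.02022 / 0.03186 = 0.6347
β_P = Σ w_i β_i = 0.20×2.1645 + 0.33×1.2072 + 0.21×0.4636 + 0.26×0.6347 = 1.0937
E(R_P) = R_f + β_P × MRP = 4.6% + 1.0937 × 7.0% = 12.26%

12.26%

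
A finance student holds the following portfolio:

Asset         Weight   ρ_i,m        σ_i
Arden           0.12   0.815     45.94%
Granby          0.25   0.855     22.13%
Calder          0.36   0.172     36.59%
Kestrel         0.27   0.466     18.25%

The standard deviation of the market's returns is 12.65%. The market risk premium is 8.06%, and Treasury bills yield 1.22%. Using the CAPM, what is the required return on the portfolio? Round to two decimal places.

10.00%

β_Arden = 0.815 × 45.94% / 12.65% = 2.9598
β_Granby = 0.855 × 22.13% / 12.65% = 1.4957
β_Calder = 0.172 × 36.59% / 12.65% = 0.4975
β_Kestrel = 0.466 × 18.25% / 12.65% = 0.6723
β_P = Σ w_i β_i = 0.12×2.9598 + 0.25×1.4957 + 0.36×0.4975 + 0.27×0.6723 = 1.0897
E(R_P) = R_f + β_P × MRP = 1.22% + 1.0897 × 8.06% = 10.00%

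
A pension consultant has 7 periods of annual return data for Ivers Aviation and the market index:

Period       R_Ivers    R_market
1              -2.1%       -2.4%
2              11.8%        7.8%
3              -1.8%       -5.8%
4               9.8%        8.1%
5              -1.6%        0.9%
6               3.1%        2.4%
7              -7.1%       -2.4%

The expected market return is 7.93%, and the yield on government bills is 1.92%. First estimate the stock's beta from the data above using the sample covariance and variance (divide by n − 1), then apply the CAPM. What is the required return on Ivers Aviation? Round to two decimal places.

Mean R_i = (-2.1 + 11.8 − 1.8 + 9.8 − 1.6 + 3.1 − 7.1) / 7 = 1.7286%
Mean R_m = (-2.4 + 7.8 − 5.8 + 8.1 + 0.9 + 2.4 − 2.4) / 7 = 1.2286%
Σ(R_i − R̄_i)(R_m − R̄_m) = 195.0743  ⇒  Cov = 195.0743 / 6 = 32.5124
Σ(R_m − R̄_m)² = 167.6143  ⇒  Var(R_m) = 167.6143 / 6 = 27.9357
β = Cov / Var(R_m) = 32.5124 / 27.9357 = 1.1638
MRP = 7.93% − 1.92% = 6.01%
E(R) = R_f + β × MRP = 1.92% + 1.1638 × 6.01% = 8.91%

8.91%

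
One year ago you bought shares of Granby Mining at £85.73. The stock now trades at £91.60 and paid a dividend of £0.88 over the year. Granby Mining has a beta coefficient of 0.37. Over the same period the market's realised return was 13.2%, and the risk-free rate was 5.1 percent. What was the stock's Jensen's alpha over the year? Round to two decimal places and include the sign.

-0.22%

Realised HPR = (P1 + D1 − P0) / P0 = (91.60 + 0.88 − 85.73) / 85.73 = 6.75 / 85.73 = 7.8736%
MRP = 13.2% − 5.1% = 8.10%
CAPM required = R_f + β·MRP = 5.1% + 0.37 × 8.1% = 8.0970%
α = realised − required = 7.8736% − 8.0970% = -0.22%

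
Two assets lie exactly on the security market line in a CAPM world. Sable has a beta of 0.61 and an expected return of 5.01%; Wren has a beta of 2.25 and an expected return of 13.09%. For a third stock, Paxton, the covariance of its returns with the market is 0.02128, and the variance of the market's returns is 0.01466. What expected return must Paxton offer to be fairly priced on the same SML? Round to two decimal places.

9.16%

MRP = (13.09% − 5.01%) / (2.25 − 0.61) = 4.9268%
R_f = 5.01% − 0.61 × 4.9268% = 2.0047%
β_Paxton = Cov / Var(R_m) = 0.02128 / 0.01466 = 1.4516
E(R_Paxton) = R_f + β × MRP = 2.0047% + 1.4516 × 4.9268% = 9.16%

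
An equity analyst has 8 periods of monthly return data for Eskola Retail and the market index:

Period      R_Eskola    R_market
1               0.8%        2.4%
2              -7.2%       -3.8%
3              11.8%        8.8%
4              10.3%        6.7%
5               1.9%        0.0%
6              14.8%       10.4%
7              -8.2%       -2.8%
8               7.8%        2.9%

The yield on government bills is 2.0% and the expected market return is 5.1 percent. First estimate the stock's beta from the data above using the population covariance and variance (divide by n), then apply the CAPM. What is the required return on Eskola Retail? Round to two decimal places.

Mean R_i = (0.8 − 7.2 + 11.8 + 10.3 + 1.9 + 14.8 − 8.2 + 7.8) / 8 = 4.0000%
Mean R_m = (2.4 − 3.8 + 8.8 + 6.7 + 0.0 + 10.4 − 2.8 + 2.9) / 8 = 3.0750%
Σ(R_i − R̄_i)(R_m − R̄_m) = 303.2300  ⇒  Cov = 303.2300 / 8 = 37.9038
Σ(R_m − R̄_m)² = 191.2950  ⇒  Var(R_m) = 191.2950 / 8 = 23.9119
β = Cov / Var(R_m) = 37.9038 / 23.9119 = 1.5851
MRP = 5.1% − 2.0% = 3.10%
E(R) = R_f + β × MRP = 2.0% + 1.5851 × 3.1% = 6.91%

6.91%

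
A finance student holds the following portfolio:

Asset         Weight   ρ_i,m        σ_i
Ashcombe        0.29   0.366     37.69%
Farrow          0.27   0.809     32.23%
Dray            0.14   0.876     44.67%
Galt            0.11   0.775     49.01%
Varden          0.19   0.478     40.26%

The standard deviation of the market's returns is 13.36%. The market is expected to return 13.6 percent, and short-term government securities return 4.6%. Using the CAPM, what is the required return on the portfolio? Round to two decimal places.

21.01%

β_Ashcombe = 0.366 × 37.69% / 13.36% = 1.0325
β_Farrow = 0.809 × 32.23% / 13.36% = 1.9517
β_Dray = 0.876 × 44.67% / 13.36% = 2.9290
β_Galt = 0.775 × 49.01% / 13.36% = 2.8430
β_Varden = 0.478 × 40.26% / 13.36% = 1.4404
β_P = Σ w_i β_i = 0.29×1.0325 + 0.27×1.9517 + 0.14×2.9290 + 0.11×2.8430 + 0.19×1.4404 = 1.8229
MRP = 13.6% − 4.6% = 9.00%
E(R_P) = R_f + β_P × MRP = 4.6% + 1.8229 × 9.0% = 21.01%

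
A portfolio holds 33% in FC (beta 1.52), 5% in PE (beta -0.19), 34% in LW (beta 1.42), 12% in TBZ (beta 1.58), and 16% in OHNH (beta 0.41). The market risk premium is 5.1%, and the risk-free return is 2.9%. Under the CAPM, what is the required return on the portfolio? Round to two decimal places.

β_P = Σ w_i β_i = 0.33×1.52 + 0.05×-0.19 + 0.34×1.42 + 0.12×1.58 + 0.16×0.41 = 1.2301
E(R_P) = R_f + β_P × MRP = 2.9% + 1.2301 × 5.1% = 9.17%

9.17%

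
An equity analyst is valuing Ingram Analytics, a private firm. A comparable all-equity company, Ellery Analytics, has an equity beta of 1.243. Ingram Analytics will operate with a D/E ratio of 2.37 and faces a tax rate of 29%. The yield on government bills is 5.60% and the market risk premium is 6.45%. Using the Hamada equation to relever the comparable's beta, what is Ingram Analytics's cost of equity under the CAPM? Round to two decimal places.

β_L = β_U × [1 + (1 − t)(D/E)] = 1.243 × [1 + (1 − 0.29) × 2.37]
    = 1.243 × [1 + 0.71 × 2.37] = 1.243 × 2.6827 = 3.3346
E(R) = R_f + β_L × MRP = 5.60% + 3.3346 × 6.45% = 27.11%

27.11%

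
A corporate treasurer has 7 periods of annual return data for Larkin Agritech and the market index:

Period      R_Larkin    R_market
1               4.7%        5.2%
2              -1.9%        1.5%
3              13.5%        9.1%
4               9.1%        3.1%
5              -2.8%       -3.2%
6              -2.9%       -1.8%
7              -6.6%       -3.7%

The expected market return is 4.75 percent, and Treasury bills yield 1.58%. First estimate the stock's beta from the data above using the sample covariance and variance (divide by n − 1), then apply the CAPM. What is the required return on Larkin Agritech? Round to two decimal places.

6.13%

Mean R_i = (4.7 − 1.9 + 13.5 + 9.1 − 2.8 − 2.9 − 6.6) / 7 = 1.8714%
Mean R_m = (5.2 + 1.5 + 9.1 + 3.1 − 3.2 − 1.8 − 3.7) / 7 = 1.4571%
Σ(R_i − R̄_i)(R_m − R̄_m) = 192.1614  ⇒  Cov = 192.1614 / 6 = 32.0269
Σ(R_m − R̄_m)² = 134.0171  ⇒  Var(R_m) = 134.0171 / 6 = 22.3362
β = Cov / Var(R_m) = 32.0269 / 22.3362 = 1.4339
MRP = 4.75% − 1.58% = 3.17%
E(R) = R_f + β × MRP = 1.58% + 1.4339 × 3.17% = 6.13%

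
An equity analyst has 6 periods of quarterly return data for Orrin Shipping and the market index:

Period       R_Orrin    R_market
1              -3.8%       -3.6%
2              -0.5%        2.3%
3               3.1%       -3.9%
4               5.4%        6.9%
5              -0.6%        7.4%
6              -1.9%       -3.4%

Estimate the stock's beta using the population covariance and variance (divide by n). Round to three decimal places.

Mean R_i = (-3.8 − 0.5 + 3.1 + 5.4 − 0.6 − 1.9) / 6 = 0.2833%
Mean R_m = (-3.6 + 2.3 − 3.9 + 6.9 + 7.4 − 3.4) / 6 = 0.9500%
Σ(R_i − R̄_i)(R_m − R̄_m) = 38.1050  ⇒  Cov = 38.1050 / 6 = 6.3508
Σ(R_m − R̄_m)² = 141.9750  ⇒  Var(R_m) = 141.9750 / 6 = 23.6625
β = Cov / Var(R_m) = 6.3508 / 23.6625 = 0.2684

0.268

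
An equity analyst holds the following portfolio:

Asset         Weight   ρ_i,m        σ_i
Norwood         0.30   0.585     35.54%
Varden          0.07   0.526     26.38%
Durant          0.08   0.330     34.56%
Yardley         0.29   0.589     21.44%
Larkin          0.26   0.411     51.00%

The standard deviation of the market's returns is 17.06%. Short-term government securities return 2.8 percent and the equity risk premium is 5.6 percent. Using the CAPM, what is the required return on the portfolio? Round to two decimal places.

8.46%

β_Norwood = 0.585 × 35.54% / 17.06% = 1.2187
β_Varden = 0.526 × 26.38% / 17.06% = 0.8134
β_Durant = 0.330 × 34.56% / 17.06% = 0.6685
β_Yardley = 0.589 × 21.44% / 17.06% = 0.7402
β_Larkin = 0.411 × 51.00% / 17.06% = 1.2287
β_P = Σ w_i β_i = 0.30×1.2187 + 0.07×0.8134 + 0.08×0.6685 + 0.29×0.7402 + 0.26×1.2287 = 1.0101
E(R_P) = R_f + β_P × MRP = 2.8% + 1.0101 × 5.6% = 8.46%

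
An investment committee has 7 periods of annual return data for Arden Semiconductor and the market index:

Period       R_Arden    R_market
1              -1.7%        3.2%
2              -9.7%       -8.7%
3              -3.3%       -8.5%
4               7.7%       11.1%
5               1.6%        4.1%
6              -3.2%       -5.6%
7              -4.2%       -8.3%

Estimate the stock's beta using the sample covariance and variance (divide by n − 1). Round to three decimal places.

0.609

Mean R_i = (-1.7 − 9.7 − 3.3 + 7.7 + 1.6 − 3.2 − 4.2) / 7 = -1.8286%
Mean R_m = (3.2 − 8.7 − 8.5 + 11.1 + 4.1 − 5.6 − 8.3) / 7 = -1.8143%
Σ(R_i − R̄_i)(R_m − R̄_m) = 228.5871  ⇒  Cov = 228.5871 / 6 = 38.0979
Σ(R_m − R̄_m)² = 375.4086  ⇒  Var(R_m) = 375.4086 / 6 = 62.5681
β = Cov / Var(R_m) = 38.0979 / 62.5681 = 0.6089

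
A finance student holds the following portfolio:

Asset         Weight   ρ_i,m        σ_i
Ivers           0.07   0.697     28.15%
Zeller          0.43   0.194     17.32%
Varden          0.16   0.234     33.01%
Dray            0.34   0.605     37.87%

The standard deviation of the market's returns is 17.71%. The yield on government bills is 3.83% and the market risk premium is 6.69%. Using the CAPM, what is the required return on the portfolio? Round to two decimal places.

8.30%

β_Ivers = 0.697 × 28.15% / 17.71% = 1.1079
β_Zeller = 0.194 × 17.32% / 17.71% = 0.1897
β_Varden = 0.234 × 33.01% / 17.71% = 0.4362
β_Dray = 0.605 × 37.87% / 17.71% = 1.2937
β_P = Σ w_i β_i = 0.07×1.1079 + 0.43×0.1897 + 0.16×0.4362 + 0.34×1.2937 = 0.6688
E(R_P) = R_f + β_P × MRP = 3.83% + 0.6688 × 6.69% = 8.30%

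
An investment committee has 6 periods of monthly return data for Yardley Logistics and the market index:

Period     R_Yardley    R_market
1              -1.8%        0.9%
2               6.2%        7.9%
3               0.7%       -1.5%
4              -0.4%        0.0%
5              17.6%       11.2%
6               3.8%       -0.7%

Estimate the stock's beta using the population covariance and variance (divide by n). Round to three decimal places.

1.179

Mean R_i = (-1.8 + 6.2 + 0.7 − 0.4 + 17.6 + 3.8) / 6 = 4.3500%
Mean R_m = (0.9 + 7.9 − 1.5 + 0.0 + 11.2 − 0.7) / 6 = 2.9667%
Σ(R_i − R̄_i)(R_m − R̄_m) = 163.3400  ⇒  Cov = 163.3400 / 6 = 27.2233
Σ(R_m − R̄_m)² = 138.5933  ⇒  Var(R_m) = 138.5933 / 6 = 23.0989
β = Cov / Var(R_m) = 27.2233 / 23.0989 = 1.1786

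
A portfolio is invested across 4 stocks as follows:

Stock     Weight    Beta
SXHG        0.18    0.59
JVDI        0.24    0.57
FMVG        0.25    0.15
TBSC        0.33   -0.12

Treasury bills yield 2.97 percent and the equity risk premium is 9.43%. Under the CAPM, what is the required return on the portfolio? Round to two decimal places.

β_P = Σ w_i β_i = 0.18×0.59 + 0.24×0.57 + 0.25×0.15 + 0.33×-0.12 = 0.2409
E(R_P) = R_f + β_P × MRP = 2.97% + 0.2409 × 9.43% = 5.24%

5.24%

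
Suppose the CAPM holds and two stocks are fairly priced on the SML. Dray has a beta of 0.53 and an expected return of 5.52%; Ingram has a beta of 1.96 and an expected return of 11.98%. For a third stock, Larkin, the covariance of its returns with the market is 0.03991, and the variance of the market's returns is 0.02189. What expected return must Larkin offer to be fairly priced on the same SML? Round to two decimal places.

11.36%

MRP = (11.98% − 5.52%) / (1.96 − 0.53) = 4.5175%
R_f = 5.52% − 0.53 × 4.5175% = 3.1257%
β_Larkin = Cov / Var(R_m) = 0.03991 / 0.02189 = 1.8232
E(R_Larkin) = R_f + β × MRP = 3.1257% + 1.8232 × 4.5175% = 11.36%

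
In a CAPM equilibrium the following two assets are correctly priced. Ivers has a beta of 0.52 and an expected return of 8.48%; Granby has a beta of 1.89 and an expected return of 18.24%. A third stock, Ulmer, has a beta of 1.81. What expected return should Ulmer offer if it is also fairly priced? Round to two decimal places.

MRP (SML slope) = (18.24% − 8.48%) / (1.89 − 0.52) = 9.76% / 1.37 = 7.1241%
R_f (intercept) = 8.48% − 0.52 × 7.1241% = 4.7755%
E(R_Ulmer) = R_f + β × MRP = 4.7755% + 1.81 × 7.1241% = 17.67%

17.67%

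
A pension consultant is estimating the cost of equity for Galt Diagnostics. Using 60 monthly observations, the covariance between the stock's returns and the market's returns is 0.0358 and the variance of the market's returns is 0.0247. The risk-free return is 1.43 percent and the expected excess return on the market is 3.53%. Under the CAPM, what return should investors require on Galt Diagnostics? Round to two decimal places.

6.55%

β = Cov(R_i, R_m) / Var(R_m) = 0.0358 / 0.0247 = 1.4494
E(R) = R_f + β × MRP = 1.43% + 1.4494 × 3.53% = 6.55%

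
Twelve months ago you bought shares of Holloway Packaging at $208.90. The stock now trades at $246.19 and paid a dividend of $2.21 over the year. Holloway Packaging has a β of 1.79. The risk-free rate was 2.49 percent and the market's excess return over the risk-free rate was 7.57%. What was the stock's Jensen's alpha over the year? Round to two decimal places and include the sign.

+2.87%

Realised HPR = (P1 + D1 − P0) / P0 = (246.19 + 2.21 − 208.90) / 208.90 = 39.50 / 208.90 = 18.9086%
CAPM required = R_f + β·MRP = 2.49% + 1.79 × 7.57% = 16.0403%
α = realised − required = 18.9086% − 16.0403% = +2.87%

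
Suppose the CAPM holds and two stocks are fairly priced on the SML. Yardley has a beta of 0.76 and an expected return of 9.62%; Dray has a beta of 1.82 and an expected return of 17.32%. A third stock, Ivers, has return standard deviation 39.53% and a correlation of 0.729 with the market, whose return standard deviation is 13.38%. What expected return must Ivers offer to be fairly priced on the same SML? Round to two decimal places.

19.74%

MRP = (17.32% − 9.62%) / (1.82 − 0.76) = 7.2642%
R_f = 9.62% − 0.76 × 7.2642% = 4.0992%
β_Ivers = ρ·σ_i/σ_m = 0.729 × 39.53 / 13.38 = 2.1538
E(R_Ivers) = R_f + β × MRP = 4.0992% + 2.1538 × 7.2642% = 19.74%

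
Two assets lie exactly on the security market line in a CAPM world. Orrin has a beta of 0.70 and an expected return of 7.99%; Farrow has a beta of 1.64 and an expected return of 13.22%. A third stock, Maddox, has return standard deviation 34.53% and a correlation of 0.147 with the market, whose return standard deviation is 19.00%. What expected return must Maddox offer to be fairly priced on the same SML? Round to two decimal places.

MRP = (13.22% − 7.99%) / (1.64 − 0.70) = 5.5638%
R_f = 7.99% − 0.70 × 5.5638% = 4.0953%
β_Maddox = ρ·σ_i/σ_m = 0.147 × 34.53 / 19.00 = 0.2672
E(R_Maddox) = R_f + β × MRP = 4.0953% + 0.2672 × 5.5638% = 5.58%

5.58%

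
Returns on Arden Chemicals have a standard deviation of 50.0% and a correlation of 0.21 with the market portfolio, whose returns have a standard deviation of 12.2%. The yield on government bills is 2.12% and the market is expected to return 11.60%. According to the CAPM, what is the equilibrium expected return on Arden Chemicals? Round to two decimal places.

10.28%

β = ρ × σ_i / σ_m = 0.21 × 50.0% / 12.2% = 0.8607
MRP = 11.60% − 2.12% = 9.48%
E(R) = 2.12% + 0.8607 × 9.48% = 10.28%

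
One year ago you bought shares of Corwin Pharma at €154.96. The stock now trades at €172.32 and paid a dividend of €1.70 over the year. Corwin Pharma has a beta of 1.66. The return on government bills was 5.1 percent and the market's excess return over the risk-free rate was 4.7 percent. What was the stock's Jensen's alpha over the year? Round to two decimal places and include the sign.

Realised HPR = (P1 + D1 − P0) / P0 = (172.32 + 1.70 − 154.96) / 154.96 = 19.06 / 154.96 = 12.2999%
CAPM required = R_f + β·MRP = 5.1% + 1.66 × 4.7% = 12.9020%
α = realised − required = 12.2999% − 12.9020% = -0.60%

-0.60%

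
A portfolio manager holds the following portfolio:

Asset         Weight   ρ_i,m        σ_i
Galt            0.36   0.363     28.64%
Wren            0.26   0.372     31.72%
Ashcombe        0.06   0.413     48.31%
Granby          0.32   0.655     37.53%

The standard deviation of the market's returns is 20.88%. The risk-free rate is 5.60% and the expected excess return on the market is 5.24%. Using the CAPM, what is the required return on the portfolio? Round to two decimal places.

β_Galt = 0.363 × 28.64% / 20.88% = 0.4979
β_Wren = 0.372 × 31.72% / 20.88% = 0.5651
β_Ashcombe = 0.413 × 48.31% / 20.88% = 0.9556
β_Granby = 0.655 × 37.53% / 20.88% = 1.1773
β_P = Σ w_i β_i = 0.36×0.4979 + 0.26×0.5651 + 0.06×0.9556 + 0.32×1.1773 = 0.7602
E(R_P) = R_f + β_P × MRP = 5.60% + 0.7602 × 5.24% = 9.58%

9.58%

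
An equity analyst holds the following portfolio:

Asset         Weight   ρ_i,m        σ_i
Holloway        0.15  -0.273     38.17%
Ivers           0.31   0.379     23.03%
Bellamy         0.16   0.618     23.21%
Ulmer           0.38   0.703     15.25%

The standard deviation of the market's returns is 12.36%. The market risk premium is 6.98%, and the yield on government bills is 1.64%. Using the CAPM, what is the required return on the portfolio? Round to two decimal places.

β_Holloway = -0.273 × 38.17% / 12.36% = -0.8431
β_Ivers = 0.379 × 23.03% / 12.36% = 0.7062
β_Bellamy = 0.618 × 23.21% / 12.36% = 1.1605
β_Ulmer = 0.703 × 15.25% / 12.36% = 0.8674
β_P = Σ w_i β_i = 0.15×-0.8431 + 0.31×0.7062 + 0.16×1.1605 + 0.38×0.8674 = 0.6077
E(R_P) = R_f + β_P × MRP = 1.64% + 0.6077 × 6.98% = 5.88%

5.88%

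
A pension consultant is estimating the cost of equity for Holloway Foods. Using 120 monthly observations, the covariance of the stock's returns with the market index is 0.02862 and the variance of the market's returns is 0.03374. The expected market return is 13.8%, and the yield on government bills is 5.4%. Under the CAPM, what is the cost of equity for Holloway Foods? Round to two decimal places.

β = Cov(R_i, R_m) / Var(R_m) = 0.02862 / 0.03374 = 0.8483
MRP = 13.8% − 5.4% = 8.40%
E(R) = R_f + β × MRP = 5.4% + 0.8483 × 8.4% = 12.53%

12.53%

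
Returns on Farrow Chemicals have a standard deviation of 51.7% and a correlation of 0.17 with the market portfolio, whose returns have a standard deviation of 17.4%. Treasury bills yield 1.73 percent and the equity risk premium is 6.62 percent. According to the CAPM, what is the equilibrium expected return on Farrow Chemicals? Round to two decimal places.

β = ρ × σ_i / σ_m = 0.17 × 51.7% / 17.4% = 0.5051
E(R) = 1.73% + 0.5051 × 6.62% = 5.07%

5.07%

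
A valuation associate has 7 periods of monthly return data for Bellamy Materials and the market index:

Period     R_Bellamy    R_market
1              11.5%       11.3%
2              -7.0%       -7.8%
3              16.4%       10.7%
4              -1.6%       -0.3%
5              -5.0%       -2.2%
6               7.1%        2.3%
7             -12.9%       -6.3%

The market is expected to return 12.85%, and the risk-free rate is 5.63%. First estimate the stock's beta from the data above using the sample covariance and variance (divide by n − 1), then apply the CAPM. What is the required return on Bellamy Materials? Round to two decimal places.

15.27%

Mean R_i = (11.5 − 7.0 + 16.4 − 1.6 − 5.0 + 7.1 − 12.9) / 7 = 1.2143%
Mean R_m = (11.3 − 7.8 + 10.7 − 0.3 − 2.2 + 2.3 − 6.3) / 7 = 1.1000%
Σ(R_i − R̄_i)(R_m − R̄_m) = 459.7600  ⇒  Cov = 459.7600 / 6 = 76.6267
Σ(R_m − R̄_m)² = 344.4600  ⇒  Var(R_m) = 344.4600 / 6 = 57.4100
β = Cov / Var(R_m) = 76.6267 / 57.4100 = 1.3347
MRP = 12.85% − 5.63% = 7.22%
E(R) = R_f + β × MRP = 5.63% + 1.3347 × 7.22% = 15.27%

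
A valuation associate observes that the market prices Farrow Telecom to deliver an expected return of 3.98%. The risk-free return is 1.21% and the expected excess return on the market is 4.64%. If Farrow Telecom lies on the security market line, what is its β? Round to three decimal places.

0.597

β = (E(R) − R_f) / MRP = (3.98% − 1.21%) / 4.64% = 2.77% / 4.64% = 0.597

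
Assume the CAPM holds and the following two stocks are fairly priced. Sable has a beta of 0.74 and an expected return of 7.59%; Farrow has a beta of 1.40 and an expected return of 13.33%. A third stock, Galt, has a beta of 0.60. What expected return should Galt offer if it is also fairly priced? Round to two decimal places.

6.37%

MRP (SML slope) = (13.33% − 7.59%) / (1.40 − 0.74) = 5.74% / 0.66 = 8.6970%
R_f (intercept) = 7.59% − 0.74 × 8.6970% = 1.1542%
E(R_Galt) = R_f + β × MRP = 1.1542% + 0.60 × 8.6970% = 6.37%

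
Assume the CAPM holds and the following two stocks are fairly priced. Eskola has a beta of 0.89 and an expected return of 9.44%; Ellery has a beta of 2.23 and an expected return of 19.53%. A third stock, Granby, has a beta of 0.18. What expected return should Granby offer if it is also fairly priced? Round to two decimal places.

4.09%

MRP (SML slope) = (19.53% − 9.44%) / (2.23 − 0.89) = 10.09% / 1.34 = 7.5299%
R_f (intercept) = 9.44% − 0.89 × 7.5299% = 2.7384%
E(R_Granby) = R_f + β × MRP = 2.7384% + 0.18 × 7.5299% = 4.09%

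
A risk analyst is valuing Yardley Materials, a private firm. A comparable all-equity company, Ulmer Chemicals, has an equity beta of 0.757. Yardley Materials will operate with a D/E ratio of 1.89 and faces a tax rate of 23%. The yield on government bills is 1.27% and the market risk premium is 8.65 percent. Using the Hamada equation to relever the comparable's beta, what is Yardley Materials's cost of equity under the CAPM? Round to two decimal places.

17.35%

β_L = β_U × [1 + (1 − t)(D/E)] = 0.757 × [1 + (1 − 0.23) × 1.89]
    = 0.757 × [1 + 0.77 × 1.89] = 0.757 × 2.4553 = 1.8587
E(R) = R_f + β_L × MRP = 1.27% + 1.8587 × 8.65% = 17.35%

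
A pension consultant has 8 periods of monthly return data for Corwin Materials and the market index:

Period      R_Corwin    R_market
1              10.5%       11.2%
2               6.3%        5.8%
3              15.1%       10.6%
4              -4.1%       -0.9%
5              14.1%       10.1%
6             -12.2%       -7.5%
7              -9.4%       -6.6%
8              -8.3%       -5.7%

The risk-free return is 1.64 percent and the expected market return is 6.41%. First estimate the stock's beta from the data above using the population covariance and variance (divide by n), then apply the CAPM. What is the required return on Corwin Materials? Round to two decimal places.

Mean R_i = (10.5 + 6.3 + 15.1 − 4.1 + 14.1 − 12.2 − 9.4 − 8.3) / 8 = 1.5000%
Mean R_m = (11.2 + 5.8 + 10.6 − 0.9 + 10.1 − 7.5 − 6.6 − 5.7) / 8 = 2.1250%
Σ(R_i − R̄_i)(R_m − R̄_m) = 635.6500  ⇒  Cov = 635.6500 / 8 = 79.4563
Σ(R_m − R̄_m)² = 470.4350  ⇒  Var(R_m) = 470.4350 / 8 = 58.8044
β = Cov / Var(R_m) = 79.4563 / 58.8044 = 1.3512
MRP = 6.41% − 1.64% = 4.77%
E(R) = R_f + β × MRP = 1.64% + 1.3512 × 4.77% = 8.09%

8.09%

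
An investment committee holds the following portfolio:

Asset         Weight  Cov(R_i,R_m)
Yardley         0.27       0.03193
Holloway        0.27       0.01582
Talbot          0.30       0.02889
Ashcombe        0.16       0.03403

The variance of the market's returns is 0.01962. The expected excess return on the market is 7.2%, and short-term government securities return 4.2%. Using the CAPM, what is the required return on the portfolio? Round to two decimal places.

14.11%

β_Yardley = 0.03193 / 0.01962 = 1.6274
β_Holloway = 0.01582 / 0.01962 = 0.8063
β_Talbot = 0.02889 / 0.01962 = 1.4725
β_Ashcombe = 0.03403 / 0.01962 = 1.7345
β_P = Σ w_i β_i = 0.27×1.6274 + 0.27×0.8063 + 0.30×1.4725 + 0.16×1.7345 = 1.3764
E(R_P) = R_f + β_P × MRP = 4.2% + 1.3764 × 7.2% = 14.11%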